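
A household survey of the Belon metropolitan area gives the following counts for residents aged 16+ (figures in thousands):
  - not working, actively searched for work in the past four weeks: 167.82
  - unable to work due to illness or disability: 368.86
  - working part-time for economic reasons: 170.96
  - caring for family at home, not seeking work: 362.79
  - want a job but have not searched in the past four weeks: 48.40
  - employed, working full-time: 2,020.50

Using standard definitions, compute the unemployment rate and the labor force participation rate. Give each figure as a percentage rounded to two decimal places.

Employed = 170.96 + 2,020.50 = 2,191.46 thousand (anyone who worked, including part-time for economic reasons, counts as employed).
Unemployed = 167.82 thousand.
Labor force = 2,191.46 + 167.82 = 2,359.28 thousand.
Not in labor force = 368.86 + 362.79 + 48.40 = 780.05 thousand (those not working and not actively searching are outside the labor force — including those who want a job but have given up searching).
Civilian working-age population = 2,359.28 + 780.05 = 3,139.33 thousand.
Unemployment rate = 167.82 / 2,359.28 = 7.11%.
Labor force participation rate = 2,359.28 / 3,139.33 = 75.15%.

Unemployment rate ≈ 7.11%; labor force participation rate ≈ 75.15%.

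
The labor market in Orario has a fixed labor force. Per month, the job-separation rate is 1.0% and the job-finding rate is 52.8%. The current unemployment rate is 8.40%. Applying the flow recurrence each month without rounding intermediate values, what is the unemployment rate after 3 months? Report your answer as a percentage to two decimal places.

Unemployment rate after three months ≈ 2.50%.

With a fixed labor force, u_{t+1} = u_t + s·(1−u_t) − f·u_t = u_t·(1−s−f) + s.
Here 1−s−f = 0.462 and s = 0.010.
u_1 = 0.084000 × 0.462 + 0.010 = 0.048808.
u_2 = 0.048808 × 0.462 + 0.010 = 0.032549.
u_3 = 0.032549 × 0.462 + 0.010 = 0.025038.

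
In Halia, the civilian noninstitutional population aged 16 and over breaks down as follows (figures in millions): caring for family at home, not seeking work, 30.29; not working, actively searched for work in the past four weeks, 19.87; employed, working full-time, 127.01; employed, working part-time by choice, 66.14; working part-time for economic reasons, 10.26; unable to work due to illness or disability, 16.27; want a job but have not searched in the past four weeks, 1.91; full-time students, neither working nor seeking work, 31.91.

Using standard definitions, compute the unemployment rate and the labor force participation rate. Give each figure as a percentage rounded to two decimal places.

Unemployment rate ≈ 8.90%; labor force participation rate ≈ 73.53%.

Employed = 127.01 + 66.14 + 10.26 = 203.41 million (anyone who worked, including part-time for economic reasons, counts as employed).
Unemployed = 19.87 million.
Labor force = 203.41 + 19.87 = 223.28 million.
Not in labor force = 30.29 + 16.27 + 1.91 + 31.91 = 80.38 million (those not working and not actively searching are outside the labor force — including those who want a job but have given up searching).
Civilian working-age population = 223.28 + 80.38 = 303.66 million.
Unemployment rate = 19.87 / 223.28 = 8.90%.
Labor force participation rate = 223.28 / 303.66 = 73.53%.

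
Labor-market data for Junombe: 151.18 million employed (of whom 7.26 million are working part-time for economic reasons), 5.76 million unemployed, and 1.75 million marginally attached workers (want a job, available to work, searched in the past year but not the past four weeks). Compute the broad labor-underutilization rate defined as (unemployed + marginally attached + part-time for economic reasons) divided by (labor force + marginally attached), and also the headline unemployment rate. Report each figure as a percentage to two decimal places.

Broad underutilization rate ≈ 9.31%; headline unemployment rate ≈ 3.67%.

Labor force = 151.18 + 5.76 = 156.94 million.
Numerator = 5.76 + 1.75 + 7.26 = 14.77 million.
Denominator = 156.94 + 1.75 = 158.69 million.
Broad rate = 14.77 / 158.69 = 9.31%.
Headline unemployment rate = 5.76 / 156.94 = 3.67%.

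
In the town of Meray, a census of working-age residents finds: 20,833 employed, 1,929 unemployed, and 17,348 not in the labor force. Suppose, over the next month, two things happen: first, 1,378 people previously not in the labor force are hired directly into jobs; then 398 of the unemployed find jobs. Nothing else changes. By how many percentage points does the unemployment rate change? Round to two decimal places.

The unemployment rate changes by −2.13 percentage points.

Initially, labor force = 20,833 + 1,929 = 22,762, so u = 1,929/22,762 = 8.47%.
After the first change, employed and labor force both rise by 1,378; unemployed unchanged → E = 22,211, U = 1,929, labor force = 24,140.
After the second change, unemployed falls and employed rises by 398; labor force unchanged → E = 22,609, U = 1,531, labor force = 24,140.
New unemployment rate = 1,531 / 24,140 = 6.34%.
Change = 6.34% − 8.47% = −2.13 percentage points.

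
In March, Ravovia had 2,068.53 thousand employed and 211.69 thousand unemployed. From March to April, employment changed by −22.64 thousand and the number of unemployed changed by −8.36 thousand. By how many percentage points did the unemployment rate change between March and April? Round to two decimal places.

March: labor force = 2,068.53 + 211.69 = 2,280.22; u = 211.69/2,280.22 = 9.28%.
April: labor force = 2,045.89 + 203.33 = 2,249.22; u = 203.33/2,249.22 = 9.04%.
Change = 9.04% − 9.28% = −0.24 pp.

The unemployment rate changed by −0.24 percentage points.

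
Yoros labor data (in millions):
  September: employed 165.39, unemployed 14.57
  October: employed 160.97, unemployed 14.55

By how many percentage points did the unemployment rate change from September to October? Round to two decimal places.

The unemployment rate changed by +0.19 percentage points.

September: labor force = 165.39 + 14.57 = 179.96; u = 14.57/179.96 = 8.10%.
October: labor force = 160.97 + 14.55 = 175.52; u = 14.55/175.52 = 8.29%.
Change = 8.29% − 8.10% = +0.19 pp.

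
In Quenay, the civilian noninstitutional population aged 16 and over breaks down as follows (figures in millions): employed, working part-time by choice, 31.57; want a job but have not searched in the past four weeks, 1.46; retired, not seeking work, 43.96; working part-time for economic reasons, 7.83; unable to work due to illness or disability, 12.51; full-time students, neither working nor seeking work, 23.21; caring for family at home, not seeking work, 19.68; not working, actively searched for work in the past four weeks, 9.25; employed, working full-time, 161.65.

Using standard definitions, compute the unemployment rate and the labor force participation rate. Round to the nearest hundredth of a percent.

Employed = 31.57 + 7.83 + 161.65 = 201.05 million (anyone who worked, including part-time for economic reasons, counts as employed).
Unemployed = 9.25 million.
Labor force = 201.05 + 9.25 = 210.30 million.
Not in labor force = 1.46 + 43.96 + 12.51 + 23.21 + 19.68 = 100.82 million (those not working and not actively searching are outside the labor force — including those who want a job but have given up searching).
Civilian working-age population = 210.30 + 100.82 = 311.12 million.
Unemployment rate = 9.25 / 210.30 = 4.40%.
Labor force participation rate = 210.30 / 311.12 = 67.59%.

Unemployment rate ≈ 4.40%; labor force participation rate ≈ 67.59%.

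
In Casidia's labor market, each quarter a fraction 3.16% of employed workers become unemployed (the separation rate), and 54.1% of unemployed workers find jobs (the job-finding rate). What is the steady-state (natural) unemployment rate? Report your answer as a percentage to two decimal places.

At steady state the flows balance: s·E = f·U, so U/(E+U) = s/(s+f).
u* = 3.16 / (3.16 + 54.1) = 3.16 / 57.26 = 5.52%.

Steady-state unemployment rate ≈ 5.52%.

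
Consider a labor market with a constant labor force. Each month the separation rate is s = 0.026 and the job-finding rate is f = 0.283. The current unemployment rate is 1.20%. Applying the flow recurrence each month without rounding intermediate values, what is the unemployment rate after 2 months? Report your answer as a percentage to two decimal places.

With a fixed labor force, u_{t+1} = u_t + s·(1−u_t) − f·u_t = u_t·(1−s−f) + s.
Here 1−s−f = 0.691 and s = 0.026.
u_1 = 0.012000 × 0.691 + 0.026 = 0.034292.
u_2 = 0.034292 × 0.691 + 0.026 = 0.049696.

Unemployment rate after two months ≈ 4.97%.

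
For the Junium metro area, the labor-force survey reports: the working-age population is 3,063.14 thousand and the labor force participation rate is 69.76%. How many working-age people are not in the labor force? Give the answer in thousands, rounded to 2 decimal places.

Share not in the labor force = 1 − 0.6976 = 0.3024.
Not in labor force = 0.3024 × 3,063.14 ≈ 926.29 thousand.

About 926.29 thousand are not in the labor force.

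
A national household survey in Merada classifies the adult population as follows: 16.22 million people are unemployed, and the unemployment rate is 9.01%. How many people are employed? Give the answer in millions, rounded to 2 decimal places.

Labor force = U / u = 16.22 / 0.0901 ≈ 180.02 million.
Employed = labor force − unemployed = 180.02 − 16.22 = 163.80 million.

About 163.80 million are employed.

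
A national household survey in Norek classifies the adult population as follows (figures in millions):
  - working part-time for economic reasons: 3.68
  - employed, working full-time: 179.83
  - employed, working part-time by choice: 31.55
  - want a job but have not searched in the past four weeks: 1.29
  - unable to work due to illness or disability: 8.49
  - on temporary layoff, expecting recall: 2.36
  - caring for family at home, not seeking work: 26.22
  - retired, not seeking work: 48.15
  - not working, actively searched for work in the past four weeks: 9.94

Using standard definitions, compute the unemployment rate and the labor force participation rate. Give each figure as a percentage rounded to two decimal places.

Unemployment rate ≈ 5.41%; labor force participation rate ≈ 72.99%.

Employed = 3.68 + 179.83 + 31.55 = 215.06 million (anyone who worked, including part-time for economic reasons, counts as employed).
Unemployed = 2.36 + 9.94 = 12.30 million (jobless and actively searching, or on temporary layoff).
Labor force = 215.06 + 12.30 = 227.36 million.
Not in labor force = 1.29 + 8.49 + 26.22 + 48.15 = 84.15 million (those not working and not actively searching are outside the labor force — including those who want a job but have given up searching).
Civilian working-age population = 227.36 + 84.15 = 311.51 million.
Unemployment rate = 12.30 / 227.36 = 5.41%.
Labor force participation rate = 227.36 / 311.51 = 72.99%.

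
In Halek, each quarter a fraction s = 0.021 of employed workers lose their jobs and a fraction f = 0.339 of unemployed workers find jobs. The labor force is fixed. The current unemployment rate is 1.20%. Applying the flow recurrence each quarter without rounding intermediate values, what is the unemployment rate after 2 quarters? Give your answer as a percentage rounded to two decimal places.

Unemployment rate after two quarters ≈ 3.94%.

With a fixed labor force, u_{t+1} = u_t + s·(1−u_t) − f·u_t = u_t·(1−s−f) + s.
Here 1−s−f = 0.640 and s = 0.021.
u_1 = 0.012000 × 0.640 + 0.021 = 0.028680.
u_2 = 0.028680 × 0.640 + 0.021 = 0.039355.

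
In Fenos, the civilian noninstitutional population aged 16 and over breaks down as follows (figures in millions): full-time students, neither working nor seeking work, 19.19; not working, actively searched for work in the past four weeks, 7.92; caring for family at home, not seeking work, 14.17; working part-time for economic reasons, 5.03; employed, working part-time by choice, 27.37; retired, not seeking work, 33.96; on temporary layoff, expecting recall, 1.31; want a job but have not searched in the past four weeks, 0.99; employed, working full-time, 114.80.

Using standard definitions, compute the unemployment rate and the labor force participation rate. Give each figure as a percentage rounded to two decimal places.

Unemployment rate ≈ 5.90%; labor force participation rate ≈ 69.60%.

Employed = 5.03 + 27.37 + 114.80 = 147.20 million (anyone who worked, including part-time for economic reasons, counts as employed).
Unemployed = 7.92 + 1.31 = 9.23 million (jobless and actively searching, or on temporary layoff).
Labor force = 147.20 + 9.23 = 156.43 million.
Not in labor force = 19.19 + 14.17 + 33.96 + 0.99 = 68.31 million (those not working and not actively searching are outside the labor force — including those who want a job but have given up searching).
Civilian working-age population = 156.43 + 68.31 = 224.74 million.
Unemployment rate = 9.23 / 156.43 = 5.90%.
Labor force participation rate = 156.43 / 224.74 = 69.60%.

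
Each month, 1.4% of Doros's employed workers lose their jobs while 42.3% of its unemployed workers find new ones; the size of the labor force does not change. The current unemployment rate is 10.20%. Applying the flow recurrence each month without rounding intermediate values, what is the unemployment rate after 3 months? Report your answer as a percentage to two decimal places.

Unemployment rate after three months ≈ 4.45%.

With a fixed labor force, u_{t+1} = u_t + s·(1−u_t) − f·u_t = u_t·(1−s−f) + s.
Here 1−s−f = 0.563 and s = 0.014.
u_1 = 0.102000 × 0.563 + 0.014 = 0.071426.
u_2 = 0.071426 × 0.563 + 0.014 = 0.054213.
u_3 = 0.054213 × 0.563 + 0.014 = 0.044522.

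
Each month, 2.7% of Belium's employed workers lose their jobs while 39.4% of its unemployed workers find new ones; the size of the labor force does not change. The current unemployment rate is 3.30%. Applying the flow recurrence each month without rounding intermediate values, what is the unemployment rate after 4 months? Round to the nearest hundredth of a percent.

With a fixed labor force, u_{t+1} = u_t + s·(1−u_t) − f·u_t = u_t·(1−s−f) + s.
Here 1−s−f = 0.579 and s = 0.027.
u_1 = 0.033000 × 0.579 + 0.027 = 0.046107.
u_2 = 0.046107 × 0.579 + 0.027 = 0.053696.
u_3 = 0.053696 × 0.579 + 0.027 = 0.058090.
u_4 = 0.058090 × 0.579 + 0.027 = 0.060634.

Unemployment rate after four months ≈ 6.06%.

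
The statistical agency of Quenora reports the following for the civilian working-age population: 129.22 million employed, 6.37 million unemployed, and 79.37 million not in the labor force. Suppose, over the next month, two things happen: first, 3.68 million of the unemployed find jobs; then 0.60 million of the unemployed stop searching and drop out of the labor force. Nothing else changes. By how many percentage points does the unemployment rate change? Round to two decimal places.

Initially, labor force = 129.22 + 6.37 = 135.59 million, so u = 6.37/135.59 = 4.70%.
After the first change, unemployed falls and employed rises by 3.68; labor force unchanged → E = 132.90, U = 2.69, labor force = 135.59 million.
After the second change, unemployed and labor force both fall by 0.60 → E = 132.90, U = 2.09, labor force = 134.99 million.
New unemployment rate = 2.09 / 134.99 = 1.55%.
Change = 1.55% − 4.70% = −3.15 percentage points.

The unemployment rate changes by −3.15 percentage points.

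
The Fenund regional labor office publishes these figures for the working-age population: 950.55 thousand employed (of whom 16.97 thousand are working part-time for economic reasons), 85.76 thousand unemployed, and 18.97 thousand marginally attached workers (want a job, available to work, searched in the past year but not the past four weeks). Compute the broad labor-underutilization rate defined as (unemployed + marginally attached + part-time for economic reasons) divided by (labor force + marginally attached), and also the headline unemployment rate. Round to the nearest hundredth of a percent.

Labor force = 950.55 + 85.76 = 1,036.31 thousand.
Numerator = 85.76 + 18.97 + 16.97 = 121.70 thousand.
Denominator = 1,036.31 + 18.97 = 1,055.28 thousand.
Broad rate = 121.70 / 1,055.28 = 11.53%.
Headline unemployment rate = 85.76 / 1,036.31 = 8.28%.

Broad underutilization rate ≈ 11.53%; headline unemployment rate ≈ 8.28%.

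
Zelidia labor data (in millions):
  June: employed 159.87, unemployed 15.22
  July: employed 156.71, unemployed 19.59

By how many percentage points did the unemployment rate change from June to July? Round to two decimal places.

The unemployment rate changed by +2.42 percentage points.

June: labor force = 159.87 + 15.22 = 175.09; u = 15.22/175.09 = 8.69%.
July: labor force = 156.71 + 19.59 = 176.30; u = 19.59/176.30 = 11.11%.
Change = 11.11% − 8.69% = +2.42 pp.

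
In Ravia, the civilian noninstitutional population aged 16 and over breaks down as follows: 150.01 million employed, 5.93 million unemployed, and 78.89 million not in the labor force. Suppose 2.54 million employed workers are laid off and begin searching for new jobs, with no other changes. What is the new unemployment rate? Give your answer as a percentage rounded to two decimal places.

Initially, labor force = 150.01 + 5.93 = 155.94 million, so u = 5.93/155.94 = 3.80%.
After the change, employed falls and unemployed rises by 2.54; labor force unchanged → E = 147.47, U = 8.47, labor force = 155.94 million.
New unemployment rate = 8.47 / 155.94 = 5.43%.

New unemployment rate ≈ 5.43%.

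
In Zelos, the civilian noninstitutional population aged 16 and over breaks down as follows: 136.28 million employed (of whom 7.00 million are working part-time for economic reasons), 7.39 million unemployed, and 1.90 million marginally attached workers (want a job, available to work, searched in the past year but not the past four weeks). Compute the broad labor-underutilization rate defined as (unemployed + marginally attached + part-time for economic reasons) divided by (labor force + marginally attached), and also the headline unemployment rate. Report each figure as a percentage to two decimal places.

Broad underutilization rate ≈ 11.19%; headline unemployment rate ≈ 5.14%.

Labor force = 136.28 + 7.39 = 143.67 million.
Numerator = 7.39 + 1.90 + 7.00 = 16.29 million.
Denominator = 143.67 + 1.90 = 145.57 million.
Broad rate = 16.29 / 145.57 = 11.19%.
Headline unemployment rate = 7.39 / 143.67 = 5.14%.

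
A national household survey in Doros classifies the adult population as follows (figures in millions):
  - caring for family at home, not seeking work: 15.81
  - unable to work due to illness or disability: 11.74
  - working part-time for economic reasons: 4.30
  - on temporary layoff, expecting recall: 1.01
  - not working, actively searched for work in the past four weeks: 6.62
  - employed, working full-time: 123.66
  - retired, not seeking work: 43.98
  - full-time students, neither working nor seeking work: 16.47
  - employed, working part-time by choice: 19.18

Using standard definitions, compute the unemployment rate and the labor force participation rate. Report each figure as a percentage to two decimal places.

Unemployment rate ≈ 4.93%; labor force participation rate ≈ 63.75%.

Employed = 4.30 + 123.66 + 19.18 = 147.14 million (anyone who worked, including part-time for economic reasons, counts as employed).
Unemployed = 1.01 + 6.62 = 7.63 million (jobless and actively searching, or on temporary layoff).
Labor force = 147.14 + 7.63 = 154.77 million.
Not in labor force = 15.81 + 11.74 + 43.98 + 16.47 = 88.00 million (those not working and not actively searching are outside the labor force).
Civilian working-age population = 154.77 + 88.00 = 242.77 million.
Unemployment rate = 7.63 / 154.77 = 4.93%.
Labor force participation rate = 154.77 / 242.77 = 63.75%.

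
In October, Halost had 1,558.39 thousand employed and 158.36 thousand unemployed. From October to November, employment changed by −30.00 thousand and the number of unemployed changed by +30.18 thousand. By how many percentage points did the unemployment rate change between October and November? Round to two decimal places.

The unemployment rate changed by +1.76 percentage points.

October: labor force = 1,558.39 + 158.36 = 1,716.75; u = 158.36/1,716.75 = 9.22%.
November: labor force = 1,528.39 + 188.54 = 1,716.93; u = 188.54/1,716.93 = 10.98%.
Change = 10.98% − 9.22% = +1.76 pp.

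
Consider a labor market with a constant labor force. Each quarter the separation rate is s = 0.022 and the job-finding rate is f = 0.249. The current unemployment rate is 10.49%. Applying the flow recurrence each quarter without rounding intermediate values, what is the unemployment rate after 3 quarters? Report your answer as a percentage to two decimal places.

Unemployment rate after three quarters ≈ 9.04%.

With a fixed labor force, u_{t+1} = u_t + s·(1−u_t) − f·u_t = u_t·(1−s−f) + s.
Here 1−s−f = 0.729 and s = 0.022.
u_1 = 0.104900 × 0.729 + 0.022 = 0.098472.
u_2 = 0.098472 × 0.729 + 0.022 = 0.093786.
u_3 = 0.093786 × 0.729 + 0.022 = 0.090370.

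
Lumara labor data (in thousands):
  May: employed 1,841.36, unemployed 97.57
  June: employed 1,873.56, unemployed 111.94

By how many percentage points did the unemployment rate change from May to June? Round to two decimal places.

The unemployment rate changed by +0.61 percentage points.

May: labor force = 1,841.36 + 97.57 = 1,938.93; u = 97.57/1,938.93 = 5.03%.
June: labor force = 1,873.56 + 111.94 = 1,985.50; u = 111.94/1,985.50 = 5.64%.
Change = 5.64% − 5.03% = +0.61 pp.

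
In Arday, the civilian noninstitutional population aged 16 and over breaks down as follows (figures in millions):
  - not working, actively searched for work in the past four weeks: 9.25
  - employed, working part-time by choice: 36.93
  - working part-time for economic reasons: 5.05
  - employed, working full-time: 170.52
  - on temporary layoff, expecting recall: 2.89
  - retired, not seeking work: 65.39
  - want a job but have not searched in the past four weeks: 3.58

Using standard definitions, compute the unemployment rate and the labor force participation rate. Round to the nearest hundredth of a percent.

Employed = 36.93 + 5.05 + 170.52 = 212.50 million (anyone who worked, including part-time for economic reasons, counts as employed).
Unemployed = 9.25 + 2.89 = 12.14 million (jobless and actively searching, or on temporary layoff).
Labor force = 212.50 + 12.14 = 224.64 million.
Not in labor force = 65.39 + 3.58 = 68.97 million (those not working and not actively searching are outside the labor force — including those who want a job but have given up searching).
Civilian working-age population = 224.64 + 68.97 = 293.61 million.
Unemployment rate = 12.14 / 224.64 = 5.40%.
Labor force participation rate = 224.64 / 293.61 = 76.51%.

Unemployment rate ≈ 5.40%; labor force participation rate ≈ 76.51%.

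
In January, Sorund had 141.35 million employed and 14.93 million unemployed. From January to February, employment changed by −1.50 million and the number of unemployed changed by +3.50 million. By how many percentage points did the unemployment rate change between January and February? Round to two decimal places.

January: labor force = 141.35 + 14.93 = 156.28; u = 14.93/156.28 = 9.55%.
February: labor force = 139.85 + 18.43 = 158.28; u = 18.43/158.28 = 11.64%.
Change = 11.64% − 9.55% = +2.09 pp.

The unemployment rate changed by +2.09 percentage points.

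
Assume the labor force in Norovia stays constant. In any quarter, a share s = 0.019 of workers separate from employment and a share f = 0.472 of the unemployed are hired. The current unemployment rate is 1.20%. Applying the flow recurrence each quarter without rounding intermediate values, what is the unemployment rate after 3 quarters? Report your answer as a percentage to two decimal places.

Unemployment rate after three quarters ≈ 3.52%.

With a fixed labor force, u_{t+1} = u_t + s·(1−u_t) − f·u_t = u_t·(1−s−f) + s.
Here 1−s−f = 0.509 and s = 0.019.
u_1 = 0.012000 × 0.509 + 0.019 = 0.025108.
u_2 = 0.025108 × 0.509 + 0.019 = 0.031780.
u_3 = 0.031780 × 0.509 + 0.019 = 0.035176.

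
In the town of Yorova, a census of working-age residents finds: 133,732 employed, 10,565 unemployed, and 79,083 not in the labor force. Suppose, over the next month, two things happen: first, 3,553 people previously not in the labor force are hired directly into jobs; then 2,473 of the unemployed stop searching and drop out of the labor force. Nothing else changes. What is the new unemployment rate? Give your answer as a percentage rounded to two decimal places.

New unemployment rate ≈ 5.57%.

Initially, labor force = 133,732 + 10,565 = 144,297, so u = 10,565/144,297 = 7.32%.
After the first change, employed and labor force both rise by 3,553; unemployed unchanged → E = 137,285, U = 10,565, labor force = 147,850.
After the second change, unemployed and labor force both fall by 2,473 → E = 137,285, U = 8,092, labor force = 145,377.
New unemployment rate = 8,092 / 145,377 = 5.57%.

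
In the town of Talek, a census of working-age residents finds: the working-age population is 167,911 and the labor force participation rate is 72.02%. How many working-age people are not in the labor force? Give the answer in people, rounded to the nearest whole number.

Share not in the labor force = 1 − 0.7202 = 0.2798.
Not in labor force = 0.2798 × 167,911 ≈ 46,981.

About 46,981 are not in the labor force.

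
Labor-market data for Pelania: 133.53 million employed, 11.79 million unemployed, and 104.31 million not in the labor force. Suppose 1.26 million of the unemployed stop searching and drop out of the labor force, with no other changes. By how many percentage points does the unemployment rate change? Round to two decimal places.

The unemployment rate changes by −0.80 percentage points.

Initially, labor force = 133.53 + 11.79 = 145.32 million, so u = 11.79/145.32 = 8.11%.
After the change, unemployed and labor force both fall by 1.26 → E = 133.53, U = 10.53, labor force = 144.06 million.
New unemployment rate = 10.53 / 144.06 = 7.31%.
Change = 7.31% − 8.11% = −0.80 percentage points.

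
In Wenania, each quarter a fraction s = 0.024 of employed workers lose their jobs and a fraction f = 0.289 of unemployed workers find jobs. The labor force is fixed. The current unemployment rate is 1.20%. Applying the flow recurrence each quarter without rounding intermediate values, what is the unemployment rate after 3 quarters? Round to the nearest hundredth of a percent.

With a fixed labor force, u_{t+1} = u_t + s·(1−u_t) − f·u_t = u_t·(1−s−f) + s.
Here 1−s−f = 0.687 and s = 0.024.
u_1 = 0.012000 × 0.687 + 0.024 = 0.032244.
u_2 = 0.032244 × 0.687 + 0.024 = 0.046152.
u_3 = 0.046152 × 0.687 + 0.024 = 0.055706.

Unemployment rate after three quarters ≈ 5.57%.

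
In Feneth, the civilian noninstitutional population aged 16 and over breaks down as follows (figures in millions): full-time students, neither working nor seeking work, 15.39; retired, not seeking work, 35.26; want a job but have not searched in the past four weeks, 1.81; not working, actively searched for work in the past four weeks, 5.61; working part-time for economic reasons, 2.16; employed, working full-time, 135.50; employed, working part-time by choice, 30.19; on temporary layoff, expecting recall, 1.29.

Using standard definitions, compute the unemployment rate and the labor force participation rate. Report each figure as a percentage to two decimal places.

Employed = 2.16 + 135.50 + 30.19 = 167.85 million (anyone who worked, including part-time for economic reasons, counts as employed).
Unemployed = 5.61 + 1.29 = 6.90 million (jobless and actively searching, or on temporary layoff).
Labor force = 167.85 + 6.90 = 174.75 million.
Not in labor force = 15.39 + 35.26 + 1.81 = 52.46 million (those not working and not actively searching are outside the labor force — including those who want a job but have given up searching).
Civilian working-age population = 174.75 + 52.46 = 227.21 million.
Unemployment rate = 6.90 / 174.75 = 3.95%.
Labor force participation rate = 174.75 / 227.21 = 76.91%.

Unemployment rate ≈ 3.95%; labor force participation rate ≈ 76.91%.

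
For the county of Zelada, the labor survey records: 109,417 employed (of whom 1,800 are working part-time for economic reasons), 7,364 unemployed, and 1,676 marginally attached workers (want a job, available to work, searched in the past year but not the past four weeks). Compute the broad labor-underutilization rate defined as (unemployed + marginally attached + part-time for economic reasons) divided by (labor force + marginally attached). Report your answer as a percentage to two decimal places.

Labor force = 109,417 + 7,364 = 116,781.
Numerator = 7,364 + 1,676 + 1,800 = 10,840.
Denominator = 116,781 + 1,676 = 118,457.
Broad rate = 10,840 / 118,457 = 9.15%.

Broad underutilization rate ≈ 9.15%.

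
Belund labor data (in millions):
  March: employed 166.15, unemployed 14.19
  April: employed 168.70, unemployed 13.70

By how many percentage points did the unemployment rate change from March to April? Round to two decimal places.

March: labor force = 166.15 + 14.19 = 180.34; u = 14.19/180.34 = 7.87%.
April: labor force = 168.70 + 13.70 = 182.40; u = 13.70/182.40 = 7.51%.
Change = 7.51% − 7.87% = −0.36 pp.

The unemployment rate changed by −0.36 percentage points.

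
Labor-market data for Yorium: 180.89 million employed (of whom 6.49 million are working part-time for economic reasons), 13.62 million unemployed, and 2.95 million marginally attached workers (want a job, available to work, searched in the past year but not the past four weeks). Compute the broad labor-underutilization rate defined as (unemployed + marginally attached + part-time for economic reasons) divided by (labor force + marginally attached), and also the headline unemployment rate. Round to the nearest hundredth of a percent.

Labor force = 180.89 + 13.62 = 194.51 million.
Numerator = 13.62 + 2.95 + 6.49 = 23.06 million.
Denominator = 194.51 + 2.95 = 197.46 million.
Broad rate = 23.06 / 197.46 = 11.68%.
Headline unemployment rate = 13.62 / 194.51 = 7.00%.

Broad underutilization rate ≈ 11.68%; headline unemployment rate ≈ 7.00%.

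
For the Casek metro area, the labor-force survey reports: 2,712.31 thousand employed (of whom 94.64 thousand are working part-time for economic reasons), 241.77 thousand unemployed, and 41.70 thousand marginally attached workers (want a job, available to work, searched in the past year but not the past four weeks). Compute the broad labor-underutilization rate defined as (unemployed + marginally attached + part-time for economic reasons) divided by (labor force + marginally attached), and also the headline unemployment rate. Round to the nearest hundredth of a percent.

Labor force = 2,712.31 + 241.77 = 2,954.08 thousand.
Numerator = 241.77 + 41.70 + 94.64 = 378.11 thousand.
Denominator = 2,954.08 + 41.70 = 2,995.78 thousand.
Broad rate = 378.11 / 2,995.78 = 12.62%.
Headline unemployment rate = 241.77 / 2,954.08 = 8.18%.

Broad underutilization rate ≈ 12.62%; headline unemployment rate ≈ 8.18%.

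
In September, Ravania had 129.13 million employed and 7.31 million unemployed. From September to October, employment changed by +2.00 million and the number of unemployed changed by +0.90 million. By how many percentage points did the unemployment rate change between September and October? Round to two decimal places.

September: labor force = 129.13 + 7.31 = 136.44; u = 7.31/136.44 = 5.36%.
October: labor force = 131.13 + 8.21 = 139.34; u = 8.21/139.34 = 5.89%.
Change = 5.89% − 5.36% = +0.53 pp.

The unemployment rate changed by +0.53 percentage points.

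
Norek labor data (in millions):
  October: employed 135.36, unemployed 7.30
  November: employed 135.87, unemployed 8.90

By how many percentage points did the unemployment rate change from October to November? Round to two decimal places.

The unemployment rate changed by +1.03 percentage points.

October: labor force = 135.36 + 7.30 = 142.66; u = 7.30/142.66 = 5.12%.
November: labor force = 135.87 + 8.90 = 144.77; u = 8.90/144.77 = 6.15%.
Change = 6.15% − 5.12% = +1.03 pp.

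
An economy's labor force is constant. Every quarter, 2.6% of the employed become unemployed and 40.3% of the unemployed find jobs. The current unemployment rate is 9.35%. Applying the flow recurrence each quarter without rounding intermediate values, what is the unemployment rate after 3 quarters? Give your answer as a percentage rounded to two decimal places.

Unemployment rate after three quarters ≈ 6.67%.

With a fixed labor force, u_{t+1} = u_t + s·(1−u_t) − f·u_t = u_t·(1−s−f) + s.
Here 1−s−f = 0.571 and s = 0.026.
u_1 = 0.093500 × 0.571 + 0.026 = 0.079389.
u_2 = 0.079389 × 0.571 + 0.026 = 0.071331.
u_3 = 0.071331 × 0.571 + 0.026 = 0.066730.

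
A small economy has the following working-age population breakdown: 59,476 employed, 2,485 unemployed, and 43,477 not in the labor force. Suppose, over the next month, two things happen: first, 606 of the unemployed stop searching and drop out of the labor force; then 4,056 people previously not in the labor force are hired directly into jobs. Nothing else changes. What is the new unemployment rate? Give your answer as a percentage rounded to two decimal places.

New unemployment rate ≈ 2.87%.

Initially, labor force = 59,476 + 2,485 = 61,961, so u = 2,485/61,961 = 4.01%.
After the first change, unemployed and labor force both fall by 606 → E = 59,476, U = 1,879, labor force = 61,355.
After the second change, employed and labor force both rise by 4,056; unemployed unchanged → E = 63,532, U = 1,879, labor force = 65,411.
New unemployment rate = 1,879 / 65,411 = 2.87%.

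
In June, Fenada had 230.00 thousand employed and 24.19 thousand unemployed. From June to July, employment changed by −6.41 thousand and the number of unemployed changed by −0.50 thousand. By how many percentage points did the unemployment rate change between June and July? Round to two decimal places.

June: labor force = 230.00 + 24.19 = 254.19; u = 24.19/254.19 = 9.52%.
July: labor force = 223.59 + 23.69 = 247.28; u = 23.69/247.28 = 9.58%.
Change = 9.58% − 9.52% = +0.06 pp.

The unemployment rate changed by +0.06 percentage points.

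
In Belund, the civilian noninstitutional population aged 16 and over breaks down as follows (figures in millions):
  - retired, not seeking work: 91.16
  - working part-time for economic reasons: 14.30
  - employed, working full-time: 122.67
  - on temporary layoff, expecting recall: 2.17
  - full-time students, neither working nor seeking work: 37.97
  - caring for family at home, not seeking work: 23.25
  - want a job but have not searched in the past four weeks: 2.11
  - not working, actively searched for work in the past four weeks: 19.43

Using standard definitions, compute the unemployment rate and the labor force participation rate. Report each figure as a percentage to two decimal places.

Unemployment rate ≈ 13.62%; labor force participation rate ≈ 50.65%.

Employed = 14.30 + 122.67 = 136.97 million (anyone who worked, including part-time for economic reasons, counts as employed).
Unemployed = 2.17 + 19.43 = 21.60 million (jobless and actively searching, or on temporary layoff).
Labor force = 136.97 + 21.60 = 158.57 million.
Not in labor force = 91.16 + 37.97 + 23.25 + 2.11 = 154.49 million (those not working and not actively searching are outside the labor force — including those who want a job but have given up searching).
Civilian working-age population = 158.57 + 154.49 = 313.06 million.
Unemployment rate = 21.60 / 158.57 = 13.62%.
Labor force participation rate = 158.57 / 313.06 = 50.65%.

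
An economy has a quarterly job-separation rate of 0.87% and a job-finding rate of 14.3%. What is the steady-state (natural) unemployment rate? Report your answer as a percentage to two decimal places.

At steady state the flows balance: s·E = f·U, so U/(E+U) = s/(s+f).
u* = 0.87 / (0.87 + 14.3) = 0.87 / 15.17 = 5.74%.

Steady-state unemployment rate ≈ 5.74%.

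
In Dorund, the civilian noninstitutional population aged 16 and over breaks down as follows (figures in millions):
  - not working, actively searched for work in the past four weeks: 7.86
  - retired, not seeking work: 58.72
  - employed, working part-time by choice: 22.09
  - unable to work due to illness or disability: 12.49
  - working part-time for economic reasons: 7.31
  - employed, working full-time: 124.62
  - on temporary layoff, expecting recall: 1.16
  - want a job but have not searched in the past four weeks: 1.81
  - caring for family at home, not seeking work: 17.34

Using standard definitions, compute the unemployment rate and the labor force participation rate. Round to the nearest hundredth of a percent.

Unemployment rate ≈ 5.53%; labor force participation rate ≈ 64.34%.

Employed = 22.09 + 7.31 + 124.62 = 154.02 million (anyone who worked, including part-time for economic reasons, counts as employed).
Unemployed = 7.86 + 1.16 = 9.02 million (jobless and actively searching, or on temporary layoff).
Labor force = 154.02 + 9.02 = 163.04 million.
Not in labor force = 58.72 + 12.49 + 1.81 + 17.34 = 90.36 million (those not working and not actively searching are outside the labor force — including those who want a job but have given up searching).
Civilian working-age population = 163.04 + 90.36 = 253.40 million.
Unemployment rate = 9.02 / 163.04 = 5.53%.
Labor force participation rate = 163.04 / 253.40 = 64.34%.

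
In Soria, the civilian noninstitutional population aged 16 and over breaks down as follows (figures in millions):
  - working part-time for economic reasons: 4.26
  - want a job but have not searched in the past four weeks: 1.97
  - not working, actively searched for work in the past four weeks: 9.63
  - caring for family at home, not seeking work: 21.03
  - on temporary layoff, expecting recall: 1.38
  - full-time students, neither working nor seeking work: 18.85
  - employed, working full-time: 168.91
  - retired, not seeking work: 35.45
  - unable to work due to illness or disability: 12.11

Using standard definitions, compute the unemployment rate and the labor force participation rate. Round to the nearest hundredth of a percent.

Employed = 4.26 + 168.91 = 173.17 million (anyone who worked, including part-time for economic reasons, counts as employed).
Unemployed = 9.63 + 1.38 = 11.01 million (jobless and actively searching, or on temporary layoff).
Labor force = 173.17 + 11.01 = 184.18 million.
Not in labor force = 1.97 + 21.03 + 18.85 + 35.45 + 12.11 = 89.41 million (those not working and not actively searching are outside the labor force — including those who want a job but have given up searching).
Civilian working-age population = 184.18 + 89.41 = 273.59 million.
Unemployment rate = 11.01 / 184.18 = 5.98%.
Labor force participation rate = 184.18 / 273.59 = 67.32%.

Unemployment rate ≈ 5.98%; labor force participation rate ≈ 67.32%.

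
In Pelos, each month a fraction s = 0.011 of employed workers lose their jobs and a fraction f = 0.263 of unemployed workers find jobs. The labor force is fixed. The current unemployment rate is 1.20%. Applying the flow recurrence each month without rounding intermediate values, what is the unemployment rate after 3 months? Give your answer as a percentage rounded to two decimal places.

Unemployment rate after three months ≈ 2.94%.

With a fixed labor force, u_{t+1} = u_t + s·(1−u_t) − f·u_t = u_t·(1−s−f) + s.
Here 1−s−f = 0.726 and s = 0.011.
u_1 = 0.012000 × 0.726 + 0.011 = 0.019712.
u_2 = 0.019712 × 0.726 + 0.011 = 0.025311.
u_3 = 0.025311 × 0.726 + 0.011 = 0.029376.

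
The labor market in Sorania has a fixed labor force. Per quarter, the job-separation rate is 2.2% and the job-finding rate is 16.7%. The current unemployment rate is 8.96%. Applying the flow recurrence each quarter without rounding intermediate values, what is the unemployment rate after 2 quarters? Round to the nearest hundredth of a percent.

Unemployment rate after two quarters ≈ 9.88%.

With a fixed labor force, u_{t+1} = u_t + s·(1−u_t) − f·u_t = u_t·(1−s−f) + s.
Here 1−s−f = 0.811 and s = 0.022.
u_1 = 0.089600 × 0.811 + 0.022 = 0.094666.
u_2 = 0.094666 × 0.811 + 0.022 = 0.098774.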